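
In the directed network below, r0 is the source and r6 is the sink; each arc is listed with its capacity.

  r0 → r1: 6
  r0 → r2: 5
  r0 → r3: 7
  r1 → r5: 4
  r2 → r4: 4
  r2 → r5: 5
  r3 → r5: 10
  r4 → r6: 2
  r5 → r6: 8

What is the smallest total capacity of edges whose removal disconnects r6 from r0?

Augment r0→r1→r5→r6: bottleneck 4, flow now 4.
Augment r0→r2→r4→r6: bottleneck 2, flow now 6.
Augment r0→r2→r5→r6: bottleneck 3, flow now 9.
Augment r0→r3→r5→r6: bottleneck 1, flow now 10.
No augmenting path remains; maximum flow = 10.
By max-flow min-cut, the minimum cut capacity equals the max flow.
In the residual graph, reachable from r0: {r0, r1, r2, r3, r4, r5}.
Min-cut edges: r4→r6 (2), r5→r6 (8); capacity 2 + 8 = 10.

10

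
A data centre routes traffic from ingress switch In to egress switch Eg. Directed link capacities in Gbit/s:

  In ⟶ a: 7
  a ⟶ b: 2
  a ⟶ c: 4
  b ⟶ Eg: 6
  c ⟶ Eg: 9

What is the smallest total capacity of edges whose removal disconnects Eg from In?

6

Augment In→a→b→Eg: bottleneck 2, flow now 2.
Augment In→a→c→Eg: bottleneck 4, flow now 6.
No augmenting path remains; maximum flow = 6.
By max-flow min-cut, the minimum cut capacity equals the max flow.
In the residual graph, reachable from In: {In, a}.
Min-cut edges: a→b (2), a→c (4); capacity 2 + 4 = 6.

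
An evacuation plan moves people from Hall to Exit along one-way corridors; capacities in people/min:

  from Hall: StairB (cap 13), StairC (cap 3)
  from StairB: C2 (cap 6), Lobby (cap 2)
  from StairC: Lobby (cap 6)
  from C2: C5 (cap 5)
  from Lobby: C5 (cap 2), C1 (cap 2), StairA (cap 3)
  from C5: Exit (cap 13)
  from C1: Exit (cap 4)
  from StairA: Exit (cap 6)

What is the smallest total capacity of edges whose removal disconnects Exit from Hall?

10

Augment Hall→StairB→C2→C5→Exit: bottleneck 5, flow now 5.
Augment Hall→StairB→Lobby→C5→Exit: bottleneck 2, flow now 7.
Augment Hall→StairC→Lobby→C1→Exit: bottleneck 2, flow now 9.
Augment Hall→StairC→Lobby→StairA→Exit: bottleneck 1, flow now 10.
No augmenting path remains; maximum flow = 10.
By max-flow min-cut, the minimum cut capacity equals the max flow.
In the residual graph, reachable from Hall: {Hall, StairB, C2}.
Min-cut edges: Hall→StairC (3), StairB→Lobby (2), C2→C5 (5); capacity 3 + 2 + 5 = 10.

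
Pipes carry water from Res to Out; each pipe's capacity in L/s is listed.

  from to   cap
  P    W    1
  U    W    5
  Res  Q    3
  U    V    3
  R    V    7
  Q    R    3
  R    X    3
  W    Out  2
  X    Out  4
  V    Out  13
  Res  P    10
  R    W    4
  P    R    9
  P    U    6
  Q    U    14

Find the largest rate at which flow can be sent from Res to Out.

13

Augment Res→P→W→Out: bottleneck 1, flow now 1.
Augment Res→P→R→V→Out: bottleneck 7, flow now 8.
Augment Res→P→R→W→Out: bottleneck 1, flow now 9.
Augment Res→P→R→X→Out: bottleneck 1, flow now 10.
Augment Res→Q→R→X→Out: bottleneck 2, flow now 12.
Augment Res→Q→U→V→Out: bottleneck 1, flow now 13.
No augmenting path remains; maximum flow = 13.
In the residual graph, reachable from Res: {Res}.
Min-cut edges: Res→P (10), Res→Q (3); capacity 10 + 3 = 13.
This cut is saturated, so no flow can exceed 13.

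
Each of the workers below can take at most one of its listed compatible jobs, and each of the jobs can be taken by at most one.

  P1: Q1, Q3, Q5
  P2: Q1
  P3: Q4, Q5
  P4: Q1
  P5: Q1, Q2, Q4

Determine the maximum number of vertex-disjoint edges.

4

Unit-capacity flow: source→left, listed edges, right→sink; max matching = max flow.
Augmenting path P1→Q1 (+1); matched 1.
Augmenting path P3→Q4 (+1); matched 2.
Augmenting path P5→Q2 (+1); matched 3.
Augmenting path P2→Q1→P1→Q3 (+1); matched 4.
No augmenting path remains; maximum matching = 4.
König certificate: {P1, P3, P5, Q1} is a vertex cover of size 4 (every listed pair touches it), so no matching can be larger.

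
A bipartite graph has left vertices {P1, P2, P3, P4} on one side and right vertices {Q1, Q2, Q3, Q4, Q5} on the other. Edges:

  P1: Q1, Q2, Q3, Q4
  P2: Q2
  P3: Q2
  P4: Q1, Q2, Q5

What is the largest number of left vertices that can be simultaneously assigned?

3

Unit-capacity flow: source→left, listed edges, right→sink; max matching = max flow.
Augmenting path P1→Q1 (+1); matched 1.
Augmenting path P2→Q2 (+1); matched 2.
Augmenting path P4→Q5 (+1); matched 3.
No augmenting path remains; maximum matching = 3.
König certificate: {P1, P4, Q2} is a vertex cover of size 3 (every listed pair touches it), so no matching can be larger.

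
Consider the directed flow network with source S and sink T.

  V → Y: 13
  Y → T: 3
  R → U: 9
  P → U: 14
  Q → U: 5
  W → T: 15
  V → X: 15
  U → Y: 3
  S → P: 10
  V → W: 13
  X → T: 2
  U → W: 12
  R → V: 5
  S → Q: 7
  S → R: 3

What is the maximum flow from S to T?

Augment S→P→U→W→T: bottleneck 10, flow now 10.
Augment S→Q→U→W→T: bottleneck 2, flow now 12.
Augment S→Q→U→Y→T: bottleneck 3, flow now 15.
Augment S→R→V→W→T: bottleneck 3, flow now 18.
No augmenting path remains; maximum flow = 18.
In the residual graph, reachable from S: {S, Q}.
Min-cut edges: S→P (10), S→R (3), Q→U (5); capacity 10 + 3 + 5 = 18.
This cut is saturated, so no flow can exceed 18.

18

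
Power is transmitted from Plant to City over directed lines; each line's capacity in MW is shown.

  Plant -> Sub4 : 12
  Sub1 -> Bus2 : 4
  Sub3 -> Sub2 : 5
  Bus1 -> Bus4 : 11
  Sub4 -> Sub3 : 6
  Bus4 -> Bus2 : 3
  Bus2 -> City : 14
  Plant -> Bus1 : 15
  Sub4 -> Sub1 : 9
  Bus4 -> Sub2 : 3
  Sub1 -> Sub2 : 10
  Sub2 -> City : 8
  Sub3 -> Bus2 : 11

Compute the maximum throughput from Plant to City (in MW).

Augment Plant→Bus1→Bus4→Sub2→City: bottleneck 3, flow now 3.
Augment Plant→Bus1→Bus4→Bus2→City: bottleneck 3, flow now 6.
Augment Plant→Sub4→Sub3→Sub2→City: bottleneck 5, flow now 11.
Augment Plant→Sub4→Sub3→Bus2→City: bottleneck 1, flow now 12.
Augment Plant→Sub4→Sub1→Bus2→City: bottleneck 4, flow now 16.
Augment Plant→Sub4→Sub1→Sub2→Sub3→Bus2→City: bottleneck 2, flow now 18. (uses reverse residual edge)
No augmenting path remains; maximum flow = 18.
In the residual graph, reachable from Plant: {Plant, Bus1, Bus4}.
Min-cut edges: Plant→Sub4 (12), Bus4→Sub2 (3), Bus4→Bus2 (3); capacity 12 + 3 + 3 = 18.
This cut is saturated, so no flow can exceed 18.

18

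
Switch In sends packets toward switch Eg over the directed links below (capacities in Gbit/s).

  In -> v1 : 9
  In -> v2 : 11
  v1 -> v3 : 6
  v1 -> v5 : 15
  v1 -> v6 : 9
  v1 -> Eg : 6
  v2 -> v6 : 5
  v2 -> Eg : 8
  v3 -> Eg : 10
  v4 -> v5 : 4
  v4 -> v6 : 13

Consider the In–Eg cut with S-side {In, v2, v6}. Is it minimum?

Given cut capacity: 9 + 8 = 17.
Augment In→v1→Eg: bottleneck 6, flow now 6.
Augment In→v2→Eg: bottleneck 8, flow now 14.
Augment In→v1→v3→Eg: bottleneck 3, flow now 17.
No augmenting path remains; maximum flow = 17.
Cut capacity 17 equals the max flow, so it is a minimum cut.

Yes — it is a minimum cut (capacity 17).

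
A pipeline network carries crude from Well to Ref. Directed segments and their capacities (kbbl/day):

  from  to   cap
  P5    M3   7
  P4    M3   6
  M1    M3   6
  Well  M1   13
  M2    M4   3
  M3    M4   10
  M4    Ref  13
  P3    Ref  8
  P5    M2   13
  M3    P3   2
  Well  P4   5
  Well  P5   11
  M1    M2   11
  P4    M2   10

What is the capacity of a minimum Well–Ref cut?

Augment Well→M1→M2→M4→Ref: bottleneck 3, flow now 3.
Augment Well→M1→M3→P3→Ref: bottleneck 2, flow now 5.
Augment Well→M1→M3→M4→Ref: bottleneck 4, flow now 9.
Augment Well→P4→M3→M4→Ref: bottleneck 5, flow now 14.
Augment Well→P5→M3→M4→Ref: bottleneck 1, flow now 15.
No augmenting path remains; maximum flow = 15.
By max-flow min-cut, the minimum cut capacity equals the max flow.
In the residual graph, reachable from Well: {Well, M1, P4, P5, M2, M3}.
Min-cut edges: M2→M4 (3), M3→P3 (2), M3→M4 (10); capacity 3 + 2 + 10 = 15.

15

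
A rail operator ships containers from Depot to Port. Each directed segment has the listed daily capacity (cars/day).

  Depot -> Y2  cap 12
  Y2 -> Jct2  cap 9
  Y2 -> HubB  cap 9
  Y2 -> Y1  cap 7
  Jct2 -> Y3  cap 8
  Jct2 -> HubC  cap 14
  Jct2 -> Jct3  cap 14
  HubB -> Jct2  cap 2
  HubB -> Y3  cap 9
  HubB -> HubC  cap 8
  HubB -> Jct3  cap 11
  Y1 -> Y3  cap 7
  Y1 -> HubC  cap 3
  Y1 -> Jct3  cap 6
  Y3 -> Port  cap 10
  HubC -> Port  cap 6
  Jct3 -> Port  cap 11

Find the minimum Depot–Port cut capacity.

Augment Depot→Y2→Jct2→Y3→Port: bottleneck 8, flow now 8.
Augment Depot→Y2→Jct2→HubC→Port: bottleneck 1, flow now 9.
Augment Depot→Y2→HubB→Y3→Port: bottleneck 2, flow now 11.
Augment Depot→Y2→HubB→HubC→Port: bottleneck 1, flow now 12.
No augmenting path remains; maximum flow = 12.
By max-flow min-cut, the minimum cut capacity equals the max flow.
In the residual graph, reachable from Depot: {Depot}.
Min-cut edges: Depot→Y2 (12); capacity 12 = 12.

12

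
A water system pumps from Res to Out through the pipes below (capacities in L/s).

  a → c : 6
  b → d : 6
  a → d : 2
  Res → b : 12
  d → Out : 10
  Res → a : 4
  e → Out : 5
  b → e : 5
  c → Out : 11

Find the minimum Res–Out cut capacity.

15

Augment Res→a→c→Out: bottleneck 4, flow now 4.
Augment Res→b→d→Out: bottleneck 6, flow now 10.
Augment Res→b→e→Out: bottleneck 5, flow now 15.
No augmenting path remains; maximum flow = 15.
By max-flow min-cut, the minimum cut capacity equals the max flow.
In the residual graph, reachable from Res: {Res, b}.
Min-cut edges: Res→a (4), b→d (6), b→e (5); capacity 4 + 6 + 5 = 15.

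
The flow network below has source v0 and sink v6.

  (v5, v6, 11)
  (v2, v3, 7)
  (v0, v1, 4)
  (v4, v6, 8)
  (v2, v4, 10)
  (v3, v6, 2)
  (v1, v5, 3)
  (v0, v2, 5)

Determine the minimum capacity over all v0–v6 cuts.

Augment v0→v1→v5→v6: bottleneck 3, flow now 3.
Augment v0→v2→v3→v6: bottleneck 2, flow now 5.
Augment v0→v2→v4→v6: bottleneck 3, flow now 8.
No augmenting path remains; maximum flow = 8.
By max-flow min-cut, the minimum cut capacity equals the max flow.
In the residual graph, reachable from v0: {v0, v1}.
Min-cut edges: v0→v2 (5), v1→v5 (3); capacity 5 + 3 = 8.

8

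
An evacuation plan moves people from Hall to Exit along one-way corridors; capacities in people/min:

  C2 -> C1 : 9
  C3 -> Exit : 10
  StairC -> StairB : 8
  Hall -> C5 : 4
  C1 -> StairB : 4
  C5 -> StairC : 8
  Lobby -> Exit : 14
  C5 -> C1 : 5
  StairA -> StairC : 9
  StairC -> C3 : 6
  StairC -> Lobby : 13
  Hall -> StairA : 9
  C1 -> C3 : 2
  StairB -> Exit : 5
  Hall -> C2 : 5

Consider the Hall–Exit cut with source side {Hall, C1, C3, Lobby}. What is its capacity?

Edges leaving {Hall, C1, C3, Lobby}: Hall→C2 (5), Hall→C5 (4), Hall→StairA (9), C1→StairB (4), C3→Exit (10), Lobby→Exit (14).
Cut capacity = 5 + 4 + 9 + 4 + 10 + 14 = 46.

46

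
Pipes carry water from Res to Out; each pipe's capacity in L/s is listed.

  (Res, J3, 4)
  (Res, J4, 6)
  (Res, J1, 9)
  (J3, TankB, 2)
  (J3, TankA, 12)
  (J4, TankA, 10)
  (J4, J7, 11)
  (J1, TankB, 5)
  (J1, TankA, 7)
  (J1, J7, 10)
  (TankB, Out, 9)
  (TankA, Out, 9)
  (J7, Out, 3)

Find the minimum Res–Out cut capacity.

Augment Res→J3→TankB→Out: bottleneck 2, flow now 2.
Augment Res→J3→TankA→Out: bottleneck 2, flow now 4.
Augment Res→J4→TankA→Out: bottleneck 6, flow now 10.
Augment Res→J1→TankB→Out: bottleneck 5, flow now 15.
Augment Res→J1→TankA→Out: bottleneck 1, flow now 16.
Augment Res→J1→J7→Out: bottleneck 3, flow now 19.
No augmenting path remains; maximum flow = 19.
By max-flow min-cut, the minimum cut capacity equals the max flow.
In the residual graph, reachable from Res: {Res}.
Min-cut edges: Res→J3 (4), Res→J4 (6), Res→J1 (9); capacity 4 + 6 + 9 = 19.

19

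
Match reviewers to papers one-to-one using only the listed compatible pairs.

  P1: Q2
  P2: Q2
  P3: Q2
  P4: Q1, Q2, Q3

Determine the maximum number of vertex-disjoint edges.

Unit-capacity flow: source→left, listed edges, right→sink; max matching = max flow.
Augmenting path P1→Q2 (+1); matched 1.
Augmenting path P4→Q1 (+1); matched 2.
No augmenting path remains; maximum matching = 2.
König certificate: {P4, Q2} is a vertex cover of size 2 (every listed pair touches it), so no matching can be larger.

2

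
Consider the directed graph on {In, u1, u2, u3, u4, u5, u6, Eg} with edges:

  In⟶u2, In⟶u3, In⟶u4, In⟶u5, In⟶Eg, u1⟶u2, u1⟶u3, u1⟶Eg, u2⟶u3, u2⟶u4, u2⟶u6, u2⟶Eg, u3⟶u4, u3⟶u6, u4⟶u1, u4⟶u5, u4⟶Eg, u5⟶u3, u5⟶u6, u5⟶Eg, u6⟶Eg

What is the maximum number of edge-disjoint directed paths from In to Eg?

5

Assign every edge capacity 1; by Menger, the answer equals the max flow.
Path In→Eg (+1); total 1.
Path In→u2→Eg (+1); total 2.
Path In→u4→Eg (+1); total 3.
Path In→u5→Eg (+1); total 4.
Path In→u3→u6→Eg (+1); total 5.
No residual In→Eg path; max flow = 5.
Certifying cut of size 5: {In→Eg, In→u2, In→u3, In→u4, In→u5}.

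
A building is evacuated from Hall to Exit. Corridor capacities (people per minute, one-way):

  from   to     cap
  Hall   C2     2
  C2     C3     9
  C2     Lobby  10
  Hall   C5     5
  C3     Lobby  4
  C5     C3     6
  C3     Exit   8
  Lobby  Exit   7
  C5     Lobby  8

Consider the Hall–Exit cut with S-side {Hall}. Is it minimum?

Given cut capacity: 2 + 5 = 7.
Augment Hall→C2→C3→Exit: bottleneck 2, flow now 2.
Augment Hall→C5→C3→Exit: bottleneck 5, flow now 7.
No augmenting path remains; maximum flow = 7.
Cut capacity 7 equals the max flow, so it is a minimum cut.

Yes — it is a minimum cut (capacity 7).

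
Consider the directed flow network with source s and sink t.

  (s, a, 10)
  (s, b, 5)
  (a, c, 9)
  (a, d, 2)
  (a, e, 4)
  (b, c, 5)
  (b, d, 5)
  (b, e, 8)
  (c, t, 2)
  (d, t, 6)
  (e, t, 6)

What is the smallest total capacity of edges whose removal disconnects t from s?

Augment s→a→c→t: bottleneck 2, flow now 2.
Augment s→a→d→t: bottleneck 2, flow now 4.
Augment s→a→e→t: bottleneck 4, flow now 8.
Augment s→b→d→t: bottleneck 4, flow now 12.
Augment s→b→e→t: bottleneck 1, flow now 13.
No augmenting path remains; maximum flow = 13.
By max-flow min-cut, the minimum cut capacity equals the max flow.
In the residual graph, reachable from s: {s, a, c}.
Min-cut edges: s→b (5), a→d (2), a→e (4), c→t (2); capacity 5 + 2 + 4 + 2 = 13.

13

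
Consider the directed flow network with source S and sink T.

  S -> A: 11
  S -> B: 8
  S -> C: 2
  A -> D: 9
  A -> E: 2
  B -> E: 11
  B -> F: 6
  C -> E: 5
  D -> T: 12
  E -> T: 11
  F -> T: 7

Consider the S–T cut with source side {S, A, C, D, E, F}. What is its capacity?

38

Edges leaving {S, A, C, D, E, F}: S→B (8), D→T (12), E→T (11), F→T (7).
Cut capacity = 8 + 12 + 11 + 7 = 38.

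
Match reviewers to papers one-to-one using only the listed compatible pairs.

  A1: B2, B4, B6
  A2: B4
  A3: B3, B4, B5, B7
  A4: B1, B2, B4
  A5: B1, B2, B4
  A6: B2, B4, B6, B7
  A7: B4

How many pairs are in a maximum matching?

Unit-capacity flow: source→left, listed edges, right→sink; max matching = max flow.
Augmenting path A1→B2 (+1); matched 1.
Augmenting path A2→B4 (+1); matched 2.
Augmenting path A3→B3 (+1); matched 3.
Augmenting path A4→B1 (+1); matched 4.
Augmenting path A6→B6 (+1); matched 5.
Augmenting path A5→B2→A1→B6→A6→B7 (+1); matched 6.
No augmenting path remains; maximum matching = 6.
König certificate: {A1, A3, A4, A5, A6, B4} is a vertex cover of size 6 (every listed pair touches it), so no matching can be larger.

6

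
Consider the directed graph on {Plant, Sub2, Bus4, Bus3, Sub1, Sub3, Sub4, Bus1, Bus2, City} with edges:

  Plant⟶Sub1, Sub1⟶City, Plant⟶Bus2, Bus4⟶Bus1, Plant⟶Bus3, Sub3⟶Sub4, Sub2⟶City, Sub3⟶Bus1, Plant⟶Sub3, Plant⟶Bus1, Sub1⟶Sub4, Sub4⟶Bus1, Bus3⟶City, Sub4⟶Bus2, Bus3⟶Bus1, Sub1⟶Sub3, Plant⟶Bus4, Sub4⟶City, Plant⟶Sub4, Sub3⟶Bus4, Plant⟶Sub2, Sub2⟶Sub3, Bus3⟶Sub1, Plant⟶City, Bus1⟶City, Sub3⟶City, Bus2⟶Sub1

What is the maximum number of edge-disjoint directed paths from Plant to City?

7

Assign every edge capacity 1; by Menger, the answer equals the max flow.
Path Plant→City (+1); total 1.
Path Plant→Sub2→City (+1); total 2.
Path Plant→Bus3→City (+1); total 3.
Path Plant→Sub1→City (+1); total 4.
Path Plant→Sub3→City (+1); total 5.
Path Plant→Sub4→City (+1); total 6.
Path Plant→Bus1→City (+1); total 7.
No residual Plant→City path; max flow = 7.
Certifying cut of size 7: {Bus1→City, Plant→Bus3, Plant→City, Plant→Sub2, Sub1→City, Sub3→City, Sub4→City}.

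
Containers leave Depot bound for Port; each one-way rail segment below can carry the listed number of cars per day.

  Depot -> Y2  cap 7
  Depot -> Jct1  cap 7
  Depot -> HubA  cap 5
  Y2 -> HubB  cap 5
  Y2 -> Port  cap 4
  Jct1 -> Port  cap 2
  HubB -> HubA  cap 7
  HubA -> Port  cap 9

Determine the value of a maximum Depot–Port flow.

Augment Depot→Y2→Port: bottleneck 4, flow now 4.
Augment Depot→Jct1→Port: bottleneck 2, flow now 6.
Augment Depot→HubA→Port: bottleneck 5, flow now 11.
Augment Depot→Y2→HubB→HubA→Port: bottleneck 3, flow now 14.
No augmenting path remains; maximum flow = 14.
In the residual graph, reachable from Depot: {Depot, Jct1}.
Min-cut edges: Depot→Y2 (7), Depot→HubA (5), Jct1→Port (2); capacity 7 + 5 + 2 = 14.
This cut is saturated, so no flow can exceed 14.

14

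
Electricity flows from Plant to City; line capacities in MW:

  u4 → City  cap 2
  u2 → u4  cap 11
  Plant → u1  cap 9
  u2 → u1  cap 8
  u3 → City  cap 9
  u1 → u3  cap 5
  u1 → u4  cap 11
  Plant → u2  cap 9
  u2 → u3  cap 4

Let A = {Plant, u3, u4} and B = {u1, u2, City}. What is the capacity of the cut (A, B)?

29

Edges leaving {Plant, u3, u4}: Plant→u1 (9), Plant→u2 (9), u3→City (9), u4→City (2).
Cut capacity = 9 + 9 + 9 + 2 = 29.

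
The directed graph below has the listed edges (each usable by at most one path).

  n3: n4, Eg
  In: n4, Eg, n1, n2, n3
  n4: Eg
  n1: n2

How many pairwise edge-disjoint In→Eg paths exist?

Assign every edge capacity 1; by Menger, the answer equals the max flow.
Path In→Eg (+1); total 1.
Path In→n3→Eg (+1); total 2.
Path In→n4→Eg (+1); total 3.
No residual In→Eg path; max flow = 3.
Certifying cut of size 3: {In→Eg, In→n3, In→n4}.

3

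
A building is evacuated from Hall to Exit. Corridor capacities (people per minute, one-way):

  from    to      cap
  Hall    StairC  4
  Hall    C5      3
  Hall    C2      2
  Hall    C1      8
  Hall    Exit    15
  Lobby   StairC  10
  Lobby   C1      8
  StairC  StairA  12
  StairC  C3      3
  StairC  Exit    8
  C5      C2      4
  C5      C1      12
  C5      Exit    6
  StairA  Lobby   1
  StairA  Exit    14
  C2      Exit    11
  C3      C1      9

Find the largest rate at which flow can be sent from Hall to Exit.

Augment Hall→Exit: bottleneck 15, flow now 15.
Augment Hall→StairC→Exit: bottleneck 4, flow now 19.
Augment Hall→C5→Exit: bottleneck 3, flow now 22.
Augment Hall→C2→Exit: bottleneck 2, flow now 24.
No augmenting path remains; maximum flow = 24.
In the residual graph, reachable from Hall: {Hall, C1}.
Min-cut edges: Hall→StairC (4), Hall→C5 (3), Hall→C2 (2), Hall→Exit (15); capacity 4 + 3 + 2 + 15 = 24.
This cut is saturated, so no flow can exceed 24.

24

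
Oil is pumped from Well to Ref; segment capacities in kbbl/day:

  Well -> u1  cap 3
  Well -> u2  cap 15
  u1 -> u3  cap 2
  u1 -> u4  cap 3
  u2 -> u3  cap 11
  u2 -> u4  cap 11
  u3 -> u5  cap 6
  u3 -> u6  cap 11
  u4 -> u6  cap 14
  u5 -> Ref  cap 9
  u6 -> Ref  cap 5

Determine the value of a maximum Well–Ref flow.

Augment Well→u1→u3→u5→Ref: bottleneck 2, flow now 2.
Augment Well→u1→u4→u6→Ref: bottleneck 1, flow now 3.
Augment Well→u2→u3→u5→Ref: bottleneck 4, flow now 7.
Augment Well→u2→u3→u6→Ref: bottleneck 4, flow now 11.
No augmenting path remains; maximum flow = 11.
In the residual graph, reachable from Well: {Well, u1, u2, u3, u4, u6}.
Min-cut edges: u3→u5 (6), u6→Ref (5); capacity 6 + 5 = 11.
This cut is saturated, so no flow can exceed 11.

11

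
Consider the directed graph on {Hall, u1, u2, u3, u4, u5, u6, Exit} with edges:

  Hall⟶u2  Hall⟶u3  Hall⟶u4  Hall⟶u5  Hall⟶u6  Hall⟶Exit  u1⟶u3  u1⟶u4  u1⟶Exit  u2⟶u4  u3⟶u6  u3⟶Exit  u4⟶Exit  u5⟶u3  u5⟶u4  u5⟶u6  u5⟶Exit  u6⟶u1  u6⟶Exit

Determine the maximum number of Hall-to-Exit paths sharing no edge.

Assign every edge capacity 1; by Menger, the answer equals the max flow.
Path Hall→Exit (+1); total 1.
Path Hall→u3→Exit (+1); total 2.
Path Hall→u4→Exit (+1); total 3.
Path Hall→u5→Exit (+1); total 4.
Path Hall→u6→Exit (+1); total 5.
No residual Hall→Exit path; max flow = 5.
Certifying cut of size 5: {Hall→Exit, Hall→u3, Hall→u5, Hall→u6, u4→Exit}.

5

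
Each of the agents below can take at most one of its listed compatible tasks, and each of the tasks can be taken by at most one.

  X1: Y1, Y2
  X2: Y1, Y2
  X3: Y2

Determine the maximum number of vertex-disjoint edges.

Unit-capacity flow: source→left, listed edges, right→sink; max matching = max flow.
Augmenting path X1→Y1 (+1); matched 1.
Augmenting path X2→Y2 (+1); matched 2.
No augmenting path remains; maximum matching = 2.
König certificate: {Y1, Y2} is a vertex cover of size 2 (every listed pair touches it), so no matching can be larger.

2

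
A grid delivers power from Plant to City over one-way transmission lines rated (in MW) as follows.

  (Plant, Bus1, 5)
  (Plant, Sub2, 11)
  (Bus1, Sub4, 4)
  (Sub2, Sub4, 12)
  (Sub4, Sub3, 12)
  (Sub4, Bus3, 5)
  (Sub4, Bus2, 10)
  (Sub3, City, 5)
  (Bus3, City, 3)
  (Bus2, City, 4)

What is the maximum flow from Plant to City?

12

Augment Plant→Bus1→Sub4→Sub3→City: bottleneck 4, flow now 4.
Augment Plant→Sub2→Sub4→Sub3→City: bottleneck 1, flow now 5.
Augment Plant→Sub2→Sub4→Bus3→City: bottleneck 3, flow now 8.
Augment Plant→Sub2→Sub4→Bus2→City: bottleneck 4, flow now 12.
No augmenting path remains; maximum flow = 12.
In the residual graph, reachable from Plant: {Plant, Bus1, Sub2, Sub4, Sub3, Bus3, Bus2}.
Min-cut edges: Sub3→City (5), Bus3→City (3), Bus2→City (4); capacity 5 + 3 + 4 = 12.
This cut is saturated, so no flow can exceed 12.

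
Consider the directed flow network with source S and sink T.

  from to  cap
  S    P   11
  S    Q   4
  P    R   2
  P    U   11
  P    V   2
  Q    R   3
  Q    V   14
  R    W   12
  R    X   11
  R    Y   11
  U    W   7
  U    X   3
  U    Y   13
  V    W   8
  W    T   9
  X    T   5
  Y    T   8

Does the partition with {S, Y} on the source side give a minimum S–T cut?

No — its capacity is 23, but the minimum cut has capacity 15.

Given cut capacity: 11 + 4 + 8 = 23.
Augment S→P→R→W→T: bottleneck 2, flow now 2.
Augment S→P→U→W→T: bottleneck 7, flow now 9.
Augment S→P→U→X→T: bottleneck 2, flow now 11.
Augment S→Q→R→X→T: bottleneck 3, flow now 14.
Augment S→Q→V→W→R→Y→T: bottleneck 1, flow now 15. (uses reverse residual edge)
No augmenting path remains; maximum flow = 15.
In the residual graph, reachable from S: {S}.
Min-cut edges: S→P (11), S→Q (4); capacity 11 + 4 = 15.
Cut capacity 23 exceeds the max flow 15, so it is not minimum.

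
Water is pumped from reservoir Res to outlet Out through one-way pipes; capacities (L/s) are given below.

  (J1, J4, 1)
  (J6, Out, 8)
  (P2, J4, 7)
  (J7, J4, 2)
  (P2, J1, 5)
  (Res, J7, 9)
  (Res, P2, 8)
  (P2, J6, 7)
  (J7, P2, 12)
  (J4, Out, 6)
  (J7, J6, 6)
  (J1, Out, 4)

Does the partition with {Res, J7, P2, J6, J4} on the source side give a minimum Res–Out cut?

No — its capacity is 19, but the minimum cut has capacity 17.

Given cut capacity: 5 + 8 + 6 = 19.
Augment Res→J7→J6→Out: bottleneck 6, flow now 6.
Augment Res→J7→J4→Out: bottleneck 2, flow now 8.
Augment Res→P2→J6→Out: bottleneck 2, flow now 10.
Augment Res→P2→J1→Out: bottleneck 4, flow now 14.
Augment Res→P2→J4→Out: bottleneck 2, flow now 16.
Augment Res→J7→P2→J4→Out: bottleneck 1, flow now 17.
No augmenting path remains; maximum flow = 17.
In the residual graph, reachable from Res: {Res}.
Min-cut edges: Res→J7 (9), Res→P2 (8); capacity 9 + 8 = 17.
Cut capacity 19 exceeds the max flow 17, so it is not minimum.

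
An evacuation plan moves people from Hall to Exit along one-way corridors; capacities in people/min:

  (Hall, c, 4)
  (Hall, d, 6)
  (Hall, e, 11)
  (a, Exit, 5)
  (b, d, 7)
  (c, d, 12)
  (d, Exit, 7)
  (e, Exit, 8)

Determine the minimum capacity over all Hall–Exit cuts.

15

Augment Hall→d→Exit: bottleneck 6, flow now 6.
Augment Hall→e→Exit: bottleneck 8, flow now 14.
Augment Hall→c→d→Exit: bottleneck 1, flow now 15.
No augmenting path remains; maximum flow = 15.
By max-flow min-cut, the minimum cut capacity equals the max flow.
In the residual graph, reachable from Hall: {Hall, c, d, e}.
Min-cut edges: d→Exit (7), e→Exit (8); capacity 7 + 8 = 15.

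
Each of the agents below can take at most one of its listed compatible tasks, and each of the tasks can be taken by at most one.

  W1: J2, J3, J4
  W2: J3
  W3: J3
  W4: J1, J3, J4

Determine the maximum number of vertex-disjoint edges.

3

Unit-capacity flow: source→left, listed edges, right→sink; max matching = max flow.
Augmenting path W1→J2 (+1); matched 1.
Augmenting path W2→J3 (+1); matched 2.
Augmenting path W4→J1 (+1); matched 3.
No augmenting path remains; maximum matching = 3.
König certificate: {W1, W4, J3} is a vertex cover of size 3 (every listed pair touches it), so no matching can be larger.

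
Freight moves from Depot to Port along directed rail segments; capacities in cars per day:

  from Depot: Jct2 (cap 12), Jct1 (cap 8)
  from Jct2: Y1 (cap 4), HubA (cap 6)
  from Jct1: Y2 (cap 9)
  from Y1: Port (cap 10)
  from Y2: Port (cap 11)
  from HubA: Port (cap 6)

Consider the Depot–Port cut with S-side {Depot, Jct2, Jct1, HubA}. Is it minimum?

No — its capacity is 19, but the minimum cut has capacity 18.

Given cut capacity: 4 + 9 + 6 = 19.
Augment Depot→Jct2→Y1→Port: bottleneck 4, flow now 4.
Augment Depot→Jct2→HubA→Port: bottleneck 6, flow now 10.
Augment Depot→Jct1→Y2→Port: bottleneck 8, flow now 18.
No augmenting path remains; maximum flow = 18.
In the residual graph, reachable from Depot: {Depot, Jct2}.
Min-cut edges: Depot→Jct1 (8), Jct2→Y1 (4), Jct2→HubA (6); capacity 8 + 4 + 6 = 18.
Cut capacity 19 exceeds the max flow 18, so it is not minimum.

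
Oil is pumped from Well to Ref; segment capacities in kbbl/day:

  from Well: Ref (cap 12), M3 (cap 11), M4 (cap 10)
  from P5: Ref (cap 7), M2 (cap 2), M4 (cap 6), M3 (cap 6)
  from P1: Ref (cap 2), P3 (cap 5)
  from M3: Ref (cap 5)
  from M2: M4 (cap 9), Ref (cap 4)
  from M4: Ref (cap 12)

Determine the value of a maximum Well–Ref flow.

27

Augment Well→Ref: bottleneck 12, flow now 12.
Augment Well→M3→Ref: bottleneck 5, flow now 17.
Augment Well→M4→Ref: bottleneck 10, flow now 27.
No augmenting path remains; maximum flow = 27.
In the residual graph, reachable from Well: {Well, M3}.
Min-cut edges: Well→M4 (10), Well→Ref (12), M3→Ref (5); capacity 10 + 12 + 5 = 27.
This cut is saturated, so no flow can exceed 27.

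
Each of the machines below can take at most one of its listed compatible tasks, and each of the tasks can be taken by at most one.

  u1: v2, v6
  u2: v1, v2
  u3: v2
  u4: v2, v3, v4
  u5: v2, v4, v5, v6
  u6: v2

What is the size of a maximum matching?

Unit-capacity flow: source→left, listed edges, right→sink; max matching = max flow.
Augmenting path u1→v2 (+1); matched 1.
Augmenting path u2→v1 (+1); matched 2.
Augmenting path u4→v3 (+1); matched 3.
Augmenting path u5→v4 (+1); matched 4.
Augmenting path u3→v2→u1→v6 (+1); matched 5.
No augmenting path remains; maximum matching = 5.
König certificate: {u1, u2, u4, u5, v2} is a vertex cover of size 5 (every listed pair touches it), so no matching can be larger.

5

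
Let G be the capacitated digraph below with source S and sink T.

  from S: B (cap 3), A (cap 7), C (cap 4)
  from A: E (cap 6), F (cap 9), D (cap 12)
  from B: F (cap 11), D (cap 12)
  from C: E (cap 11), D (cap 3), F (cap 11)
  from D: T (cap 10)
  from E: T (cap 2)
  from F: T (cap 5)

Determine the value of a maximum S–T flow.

Augment S→A→D→T: bottleneck 7, flow now 7.
Augment S→B→D→T: bottleneck 3, flow now 10.
Augment S→C→E→T: bottleneck 2, flow now 12.
Augment S→C→F→T: bottleneck 2, flow now 14.
No augmenting path remains; maximum flow = 14.
In the residual graph, reachable from S: {S}.
Min-cut edges: S→A (7), S→B (3), S→C (4); capacity 7 + 3 + 4 = 14.
This cut is saturated, so no flow can exceed 14.

14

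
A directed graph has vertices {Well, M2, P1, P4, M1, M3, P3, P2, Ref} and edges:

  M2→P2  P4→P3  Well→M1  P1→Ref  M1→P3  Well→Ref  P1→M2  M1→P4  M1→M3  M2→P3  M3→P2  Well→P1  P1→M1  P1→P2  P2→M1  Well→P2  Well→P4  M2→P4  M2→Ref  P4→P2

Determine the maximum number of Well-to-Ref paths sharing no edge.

2

Assign every edge capacity 1; by Menger, the answer equals the max flow.
Path Well→Ref (+1); total 1.
Path Well→P1→Ref (+1); total 2.
No residual Well→Ref path; max flow = 2.
Certifying cut of size 2: {Well→P1, Well→Ref}.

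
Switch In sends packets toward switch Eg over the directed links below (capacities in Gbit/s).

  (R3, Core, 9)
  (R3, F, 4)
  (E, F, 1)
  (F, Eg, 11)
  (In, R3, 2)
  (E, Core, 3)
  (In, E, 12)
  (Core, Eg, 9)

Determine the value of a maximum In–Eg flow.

Augment In→R3→F→Eg: bottleneck 2, flow now 2.
Augment In→E→F→Eg: bottleneck 1, flow now 3.
Augment In→E→Core→Eg: bottleneck 3, flow now 6.
No augmenting path remains; maximum flow = 6.
In the residual graph, reachable from In: {In, E}.
Min-cut edges: In→R3 (2), E→F (1), E→Core (3); capacity 2 + 1 + 3 = 6.
This cut is saturated, so no flow can exceed 6.

6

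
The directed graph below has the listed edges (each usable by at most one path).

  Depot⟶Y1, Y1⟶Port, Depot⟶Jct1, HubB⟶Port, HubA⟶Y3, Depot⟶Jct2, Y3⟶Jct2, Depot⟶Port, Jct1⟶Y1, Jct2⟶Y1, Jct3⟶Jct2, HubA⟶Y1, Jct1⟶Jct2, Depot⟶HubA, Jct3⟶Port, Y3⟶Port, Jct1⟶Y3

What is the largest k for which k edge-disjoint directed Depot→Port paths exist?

3

Assign every edge capacity 1; by Menger, the answer equals the max flow.
Path Depot→Port (+1); total 1.
Path Depot→Y1→Port (+1); total 2.
Path Depot→Jct1→Y3→Port (+1); total 3.
No residual Depot→Port path; max flow = 3.
Certifying cut of size 3: {Depot→Port, Y1→Port, Y3→Port}.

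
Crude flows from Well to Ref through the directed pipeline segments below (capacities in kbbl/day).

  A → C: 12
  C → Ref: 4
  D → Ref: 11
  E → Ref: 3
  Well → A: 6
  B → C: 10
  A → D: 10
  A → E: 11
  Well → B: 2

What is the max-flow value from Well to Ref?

Augment Well→A→C→Ref: bottleneck 4, flow now 4.
Augment Well→A→D→Ref: bottleneck 2, flow now 6.
Augment Well→B→C→A→D→Ref: bottleneck 2, flow now 8. (uses reverse residual edge)
No augmenting path remains; maximum flow = 8.
In the residual graph, reachable from Well: {Well}.
Min-cut edges: Well→A (6), Well→B (2); capacity 6 + 2 = 8.
This cut is saturated, so no flow can exceed 8.

8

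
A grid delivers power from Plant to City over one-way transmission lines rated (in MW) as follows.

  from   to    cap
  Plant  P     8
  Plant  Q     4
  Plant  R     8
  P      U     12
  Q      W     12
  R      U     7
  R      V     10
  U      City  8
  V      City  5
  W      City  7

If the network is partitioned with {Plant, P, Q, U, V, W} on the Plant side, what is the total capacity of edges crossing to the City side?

Edges leaving {Plant, P, Q, U, V, W}: Plant→R (8), U→City (8), V→City (5), W→City (7).
Cut capacity = 8 + 8 + 5 + 7 = 28.

28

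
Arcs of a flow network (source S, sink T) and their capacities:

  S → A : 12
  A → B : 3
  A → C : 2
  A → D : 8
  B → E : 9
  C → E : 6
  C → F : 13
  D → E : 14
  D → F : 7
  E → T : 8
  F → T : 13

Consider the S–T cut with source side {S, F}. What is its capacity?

Edges leaving {S, F}: S→A (12), F→T (13).
Cut capacity = 12 + 13 = 25.

25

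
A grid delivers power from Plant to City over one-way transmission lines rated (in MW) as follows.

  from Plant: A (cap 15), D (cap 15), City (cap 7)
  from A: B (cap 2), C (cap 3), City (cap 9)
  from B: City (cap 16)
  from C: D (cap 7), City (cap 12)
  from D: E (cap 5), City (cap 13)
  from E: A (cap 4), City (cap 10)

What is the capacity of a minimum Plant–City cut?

36

Augment Plant→City: bottleneck 7, flow now 7.
Augment Plant→A→City: bottleneck 9, flow now 16.
Augment Plant→D→City: bottleneck 13, flow now 29.
Augment Plant→A→B→City: bottleneck 2, flow now 31.
Augment Plant→A→C→City: bottleneck 3, flow now 34.
Augment Plant→D→E→City: bottleneck 2, flow now 36.
No augmenting path remains; maximum flow = 36.
By max-flow min-cut, the minimum cut capacity equals the max flow.
In the residual graph, reachable from Plant: {Plant, A}.
Min-cut edges: Plant→D (15), Plant→City (7), A→B (2), A→C (3), A→City (9); capacity 15 + 7 + 2 + 3 + 9 = 36.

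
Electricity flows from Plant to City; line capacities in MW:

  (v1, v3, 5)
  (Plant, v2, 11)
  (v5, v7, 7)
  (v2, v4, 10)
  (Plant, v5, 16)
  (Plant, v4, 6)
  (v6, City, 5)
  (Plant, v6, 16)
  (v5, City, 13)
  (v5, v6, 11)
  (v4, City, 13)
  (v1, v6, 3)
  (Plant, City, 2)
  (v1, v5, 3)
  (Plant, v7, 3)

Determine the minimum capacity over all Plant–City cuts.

33

Augment Plant→City: bottleneck 2, flow now 2.
Augment Plant→v4→City: bottleneck 6, flow now 8.
Augment Plant→v5→City: bottleneck 13, flow now 21.
Augment Plant→v6→City: bottleneck 5, flow now 26.
Augment Plant→v2→v4→City: bottleneck 7, flow now 33.
No augmenting path remains; maximum flow = 33.
By max-flow min-cut, the minimum cut capacity equals the max flow.
In the residual graph, reachable from Plant: {Plant, v2, v4, v5, v6, v7}.
Min-cut edges: Plant→City (2), v4→City (13), v5→City (13), v6→City (5); capacity 2 + 13 + 13 + 5 = 33.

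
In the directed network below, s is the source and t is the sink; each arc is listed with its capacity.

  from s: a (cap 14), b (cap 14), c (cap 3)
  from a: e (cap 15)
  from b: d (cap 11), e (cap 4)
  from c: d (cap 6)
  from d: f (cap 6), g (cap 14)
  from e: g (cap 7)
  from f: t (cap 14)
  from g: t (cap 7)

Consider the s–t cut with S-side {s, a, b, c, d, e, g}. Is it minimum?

Yes — it is a minimum cut (capacity 13).

Given cut capacity: 6 + 7 = 13.
Augment s→a→e→g→t: bottleneck 7, flow now 7.
Augment s→b→d→f→t: bottleneck 6, flow now 13.
No augmenting path remains; maximum flow = 13.
Cut capacity 13 equals the max flow, so it is a minimum cut.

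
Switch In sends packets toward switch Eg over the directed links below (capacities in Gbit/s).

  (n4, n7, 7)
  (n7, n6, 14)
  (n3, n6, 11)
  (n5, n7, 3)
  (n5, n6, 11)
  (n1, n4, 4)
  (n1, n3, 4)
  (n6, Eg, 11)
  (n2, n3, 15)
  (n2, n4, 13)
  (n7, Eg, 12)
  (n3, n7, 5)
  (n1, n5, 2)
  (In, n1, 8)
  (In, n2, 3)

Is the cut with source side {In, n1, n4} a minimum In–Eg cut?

Given cut capacity: 3 + 4 + 2 + 7 = 16.
Augment In→n1→n3→n6→Eg: bottleneck 4, flow now 4.
Augment In→n1→n4→n7→Eg: bottleneck 4, flow now 8.
Augment In→n2→n3→n6→Eg: bottleneck 3, flow now 11.
No augmenting path remains; maximum flow = 11.
In the residual graph, reachable from In: {In}.
Min-cut edges: In→n1 (8), In→n2 (3); capacity 8 + 3 = 11.
Cut capacity 16 exceeds the max flow 11, so it is not minimum.

No — its capacity is 16, but the minimum cut has capacity 11.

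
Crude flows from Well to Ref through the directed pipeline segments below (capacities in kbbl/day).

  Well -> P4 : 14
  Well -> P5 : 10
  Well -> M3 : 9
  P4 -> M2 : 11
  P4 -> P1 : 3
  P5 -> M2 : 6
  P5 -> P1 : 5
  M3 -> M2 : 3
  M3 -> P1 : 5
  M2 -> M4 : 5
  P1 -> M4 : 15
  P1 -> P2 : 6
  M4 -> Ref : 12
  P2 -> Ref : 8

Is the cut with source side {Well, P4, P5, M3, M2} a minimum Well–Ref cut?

Given cut capacity: 3 + 5 + 5 + 5 = 18.
Augment Well→P4→M2→M4→Ref: bottleneck 5, flow now 5.
Augment Well→P4→P1→M4→Ref: bottleneck 3, flow now 8.
Augment Well→P5→P1→M4→Ref: bottleneck 4, flow now 12.
Augment Well→P5→P1→P2→Ref: bottleneck 1, flow now 13.
Augment Well→M3→P1→P2→Ref: bottleneck 5, flow now 18.
No augmenting path remains; maximum flow = 18.
Cut capacity 18 equals the max flow, so it is a minimum cut.

Yes — it is a minimum cut (capacity 18).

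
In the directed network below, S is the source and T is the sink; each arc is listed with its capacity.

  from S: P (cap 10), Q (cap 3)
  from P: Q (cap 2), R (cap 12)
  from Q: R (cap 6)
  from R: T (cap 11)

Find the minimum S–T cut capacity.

11

Augment S→P→R→T: bottleneck 10, flow now 10.
Augment S→Q→R→T: bottleneck 1, flow now 11.
No augmenting path remains; maximum flow = 11.
By max-flow min-cut, the minimum cut capacity equals the max flow.
In the residual graph, reachable from S: {S, P, Q, R}.
Min-cut edges: R→T (11); capacity 11 = 11.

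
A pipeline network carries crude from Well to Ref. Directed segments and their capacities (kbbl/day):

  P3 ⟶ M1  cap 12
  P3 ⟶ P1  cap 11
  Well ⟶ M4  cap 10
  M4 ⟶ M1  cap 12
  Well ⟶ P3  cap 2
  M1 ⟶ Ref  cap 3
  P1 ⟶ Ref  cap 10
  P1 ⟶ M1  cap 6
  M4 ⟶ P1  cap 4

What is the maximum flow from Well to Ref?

Augment Well→M4→M1→Ref: bottleneck 3, flow now 3.
Augment Well→M4→P1→Ref: bottleneck 4, flow now 7.
Augment Well→P3→P1→Ref: bottleneck 2, flow now 9.
No augmenting path remains; maximum flow = 9.
In the residual graph, reachable from Well: {Well, M4, M1}.
Min-cut edges: Well→P3 (2), M4→P1 (4), M1→Ref (3); capacity 2 + 4 + 3 = 9.
This cut is saturated, so no flow can exceed 9.

9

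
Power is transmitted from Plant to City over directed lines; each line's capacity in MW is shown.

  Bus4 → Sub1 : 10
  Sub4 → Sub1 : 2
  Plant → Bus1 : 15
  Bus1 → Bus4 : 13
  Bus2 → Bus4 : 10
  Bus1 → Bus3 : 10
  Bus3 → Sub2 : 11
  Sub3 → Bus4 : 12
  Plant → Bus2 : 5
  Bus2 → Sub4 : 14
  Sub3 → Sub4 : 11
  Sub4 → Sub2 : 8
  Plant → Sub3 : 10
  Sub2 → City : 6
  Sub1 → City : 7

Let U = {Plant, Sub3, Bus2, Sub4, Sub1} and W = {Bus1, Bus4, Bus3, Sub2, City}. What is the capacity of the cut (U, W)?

Edges leaving {Plant, Sub3, Bus2, Sub4, Sub1}: Plant→Bus1 (15), Sub3→Bus4 (12), Bus2→Bus4 (10), Sub4→Sub2 (8), Sub1→City (7).
Cut capacity = 15 + 12 + 10 + 8 + 7 = 52.

52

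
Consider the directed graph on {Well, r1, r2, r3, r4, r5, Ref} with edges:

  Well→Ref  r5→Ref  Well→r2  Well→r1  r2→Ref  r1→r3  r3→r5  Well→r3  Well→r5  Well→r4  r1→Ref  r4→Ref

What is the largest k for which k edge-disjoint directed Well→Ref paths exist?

5

Assign every edge capacity 1; by Menger, the answer equals the max flow.
Path Well→Ref (+1); total 1.
Path Well→r1→Ref (+1); total 2.
Path Well→r2→Ref (+1); total 3.
Path Well→r4→Ref (+1); total 4.
Path Well→r5→Ref (+1); total 5.
No residual Well→Ref path; max flow = 5.
Certifying cut of size 5: {Well→Ref, Well→r1, Well→r2, Well→r4, r5→Ref}.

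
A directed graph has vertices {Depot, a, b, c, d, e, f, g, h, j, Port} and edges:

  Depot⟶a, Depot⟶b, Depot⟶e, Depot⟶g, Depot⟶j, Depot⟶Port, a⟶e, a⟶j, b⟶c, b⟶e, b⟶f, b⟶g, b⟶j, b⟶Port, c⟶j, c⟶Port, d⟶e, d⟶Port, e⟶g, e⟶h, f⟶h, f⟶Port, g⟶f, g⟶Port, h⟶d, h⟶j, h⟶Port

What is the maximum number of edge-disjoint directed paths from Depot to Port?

Assign every edge capacity 1; by Menger, the answer equals the max flow.
Path Depot→Port (+1); total 1.
Path Depot→b→Port (+1); total 2.
Path Depot→g→Port (+1); total 3.
Path Depot→e→h→Port (+1); total 4.
Path Depot→a→e→g→f→Port (+1); total 5.
No residual Depot→Port path; max flow = 5.
Certifying cut of size 5: {Depot→Port, Depot→a, Depot→b, Depot→e, Depot→g}.

5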